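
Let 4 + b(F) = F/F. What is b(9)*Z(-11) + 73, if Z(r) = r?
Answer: 106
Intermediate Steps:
b(F) = -3 (b(F) = -4 + F/F = -4 + 1 = -3)
b(9)*Z(-11) + 73 = -3*(-11) + 73 = 33 + 73 = 106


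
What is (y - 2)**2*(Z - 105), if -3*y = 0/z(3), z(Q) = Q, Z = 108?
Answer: 12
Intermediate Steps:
y = 0 (y = -0/3 = -1/3*0 = 0)
(y - 2)**2*(Z - 105) = (0 - 2)**2*(108 - 105) = (-2)**2*3 = 4*3 = 12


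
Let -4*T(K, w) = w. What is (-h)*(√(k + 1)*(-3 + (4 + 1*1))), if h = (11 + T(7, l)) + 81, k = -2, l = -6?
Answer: -187*I ≈ -187.0*I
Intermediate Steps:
T(K, w) = -w/4
h = 187/2 (h = (11 - ¼*(-6)) + 81 = (11 + 3/2) + 81 = 25/2 + 81 = 187/2 ≈ 93.500)
(-h)*(√(k + 1)*(-3 + (4 + 1*1))) = (-1*187/2)*(√(-2 + 1)*(-3 + (4 + 1*1))) = -187*√(-1)*(-3 + (4 + 1))/2 = -187*I*(-3 + 5)/2 = -187*I*2/2 = -187*I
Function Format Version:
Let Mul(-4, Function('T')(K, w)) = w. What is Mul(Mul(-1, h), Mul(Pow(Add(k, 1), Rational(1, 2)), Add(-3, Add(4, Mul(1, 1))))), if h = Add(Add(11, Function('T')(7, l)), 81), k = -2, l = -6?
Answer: Mul(-187, I) ≈ Mul(-187.00, I)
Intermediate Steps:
Function('T')(K, w) = Mul(Rational(-1, 4), w)
h = Rational(187, 2) (h = Add(Add(11, Mul(Rational(-1, 4), -6)), 81) = Add(Add(11, Rational(3, 2)), 81) = Add(Rational(25, 2), 81) = Rational(187, 2) ≈ 93.500)
Mul(Mul(-1, h), Mul(Pow(Add(k, 1), Rational(1, 2)), Add(-3, Add(4, Mul(1, 1))))) = Mul(Mul(-1, Rational(187, 2)), Mul(Pow(Add(-2, 1), Rational(1, 2)), Add(-3, Add(4, Mul(1, 1))))) = Mul(Rational(-187, 2), Mul(Pow(-1, Rational(1, 2)), Add(-3, Add(4, 1)))) = Mul(Rational(-187, 2), Mul(I, Add(-3, 5))) = Mul(Rational(-187, 2), Mul(I, 2)) = Mul(Rational(-187, 2), Mul(2, I)) = Mul(-187, I)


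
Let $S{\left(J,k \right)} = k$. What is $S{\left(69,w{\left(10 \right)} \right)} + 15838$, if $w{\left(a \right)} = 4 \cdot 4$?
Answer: $15854$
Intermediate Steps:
$w{\left(a \right)} = 16$
$S{\left(69,w{\left(10 \right)} \right)} + 15838 = 16 + 15838 = 15854$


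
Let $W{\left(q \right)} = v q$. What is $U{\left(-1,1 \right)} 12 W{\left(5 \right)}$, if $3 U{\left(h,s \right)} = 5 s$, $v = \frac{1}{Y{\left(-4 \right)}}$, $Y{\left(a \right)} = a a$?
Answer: $\frac{25}{4} \approx 6.25$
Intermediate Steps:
$Y{\left(a \right)} = a^{2}$
$v = \frac{1}{16}$ ($v = \frac{1}{\left(-4\right)^{2}} = \frac{1}{16} \approx 0.0625$)
$U{\left(h,s \right)} = \frac{5 s}{3}$
$W{\left(q \right)} = \frac{q}{16}$
$U{\left(-1,1 \right)} 12 W{\left(5 \right)} = \frac{5}{3} \cdot 1 \cdot 12 \cdot \frac{1}{16} \cdot 5 = \frac{5}{3} \cdot 12 \cdot \frac{5}{16} = 20 \cdot \frac{5}{16} = \frac{25}{4}$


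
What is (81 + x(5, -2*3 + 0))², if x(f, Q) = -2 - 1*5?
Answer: 5476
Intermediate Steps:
x(f, Q) = -7 (x(f, Q) = -2 - 5 = -7)
(81 + x(5, -2*3 + 0))² = (81 - 7)² = 74² = 5476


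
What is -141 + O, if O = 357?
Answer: 216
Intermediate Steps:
-141 + O = -141 + 357 = 216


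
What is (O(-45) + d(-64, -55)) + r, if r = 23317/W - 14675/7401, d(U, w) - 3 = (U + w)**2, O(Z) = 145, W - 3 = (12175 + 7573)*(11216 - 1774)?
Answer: 19743612907787963/1379995041219 ≈ 14307.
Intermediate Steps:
W = 186460619 (W = 3 + (12175 + 7573)*(11216 - 1774) = 3 + 19748*9442 = 3 + 186460616 = 186460619)
d(U, w) = 3 + (U + w)**2
r = -2736137014708/1379995041219 (r = 23317/186460619 - 14675/7401 = -2736137014708/1379995041219 ≈ -1.9827)
(O(-45) + d(-64, -55)) + r = (145 + (3 + (-64 - 55)**2)) - 2736137014708/1379995041219 = (145 + (3 + (-119)**2)) - 2736137014708/1379995041219 = (145 + (3 + 14161)) - 2736137014708/1379995041219 = (145 + 14164) - 2736137014708/1379995041219 = 14309 - 2736137014708/1379995041219 = 19743612907787963/1379995041219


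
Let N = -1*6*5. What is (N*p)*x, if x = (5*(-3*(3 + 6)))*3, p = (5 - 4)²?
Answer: 12150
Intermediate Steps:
p = 1 (p = 1² = 1)
N = -30 (N = -6*5 = -30)
x = -405 (x = (5*(-3*9))*3 = (5*(-27))*3 = -135*3 = -405)
(N*p)*x = -30*1*(-405) = -30*(-405) = 12150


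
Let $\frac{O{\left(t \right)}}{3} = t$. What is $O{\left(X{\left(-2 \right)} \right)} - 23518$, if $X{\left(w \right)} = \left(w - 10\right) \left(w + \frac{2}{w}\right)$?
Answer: $-23410$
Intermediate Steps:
$X{\left(w \right)} = \left(-10 + w\right) \left(w + \frac{2}{w}\right)$
$O{\left(t \right)} = 3 t$
$O{\left(X{\left(-2 \right)} \right)} - 23518 = 3 \left(2 + \left(-2\right)^{2} - \frac{20}{-2} - -20\right) - 23518 = 3 \left(2 + 4 - -10 + 20\right) - 23518 = 3 \left(2 + 4 + 10 + 20\right) - 23518 = 3 \cdot 36 - 23518 = 108 - 23518 = -23410$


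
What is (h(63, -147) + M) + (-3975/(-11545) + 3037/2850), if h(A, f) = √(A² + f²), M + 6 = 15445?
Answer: 101607933533/6580650 + 21*√58 ≈ 15600.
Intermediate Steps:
M = 15439 (M = -6 + 15445 = 15439)
(h(63, -147) + M) + (-3975/(-11545) + 3037/2850) = (√(63² + (-147)²) + 15439) + (-3975/(-11545) + 3037/2850) = (√(3969 + 21609) + 15439) + (-3975*(-1/11545) + 3037*(1/2850)) = (√25578 + 15439) + (795/2309 + 3037/2850) = (21*√58 + 15439) + 9278183/6580650 = (15439 + 21*√58) + 9278183/6580650 = 101607933533/6580650 + 21*√58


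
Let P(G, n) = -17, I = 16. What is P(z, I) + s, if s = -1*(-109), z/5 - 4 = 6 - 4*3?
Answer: 92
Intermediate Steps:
z = -10 (z = 20 + 5*(6 - 4*3) = 20 + 5*(6 - 12) = 20 + 5*(-6) = 20 - 30 = -10)
s = 109
P(z, I) + s = -17 + 109 = 92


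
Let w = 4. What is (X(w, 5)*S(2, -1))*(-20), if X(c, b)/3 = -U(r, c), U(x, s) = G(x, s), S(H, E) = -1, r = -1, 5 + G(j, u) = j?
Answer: 360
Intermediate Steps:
G(j, u) = -5 + j
U(x, s) = -5 + x
X(c, b) = 18 (X(c, b) = 3*(-(-5 - 1)) = 3*(-1*(-6)) = 3*6 = 18)
(X(w, 5)*S(2, -1))*(-20) = (18*(-1))*(-20) = -18*(-20) = 360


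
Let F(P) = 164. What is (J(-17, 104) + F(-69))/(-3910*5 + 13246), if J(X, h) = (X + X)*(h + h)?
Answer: 1727/1576 ≈ 1.0958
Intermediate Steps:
J(X, h) = 4*X*h (J(X, h) = (2*X)*(2*h) = 4*X*h)
(J(-17, 104) + F(-69))/(-3910*5 + 13246) = (4*(-17)*104 + 164)/(-3910*5 + 13246) = (-7072 + 164)/(-19550 + 13246) = -6908/(-6304) = -6908*(-1/6304) = 1727/1576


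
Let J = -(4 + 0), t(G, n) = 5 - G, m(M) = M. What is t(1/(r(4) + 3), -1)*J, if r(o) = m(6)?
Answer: -176/9 ≈ -19.556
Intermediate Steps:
r(o) = 6
J = -4 (J = -1*4 = -4)
t(1/(r(4) + 3), -1)*J = (5 - 1/(6 + 3))*(-4) = (5 - 1/9)*(-4) = (5 - 1*⅑)*(-4) = (5 - ⅑)*(-4) = (44/9)*(-4) = -176/9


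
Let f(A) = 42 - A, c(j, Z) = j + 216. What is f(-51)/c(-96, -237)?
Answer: 31/40 ≈ 0.77500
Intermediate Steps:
c(j, Z) = 216 + j
f(-51)/c(-96, -237) = (42 - 1*(-51))/(216 - 96) = (42 + 51)/120 = 93*(1/120) = 31/40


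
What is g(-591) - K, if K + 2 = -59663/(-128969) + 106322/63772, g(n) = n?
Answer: -2430906494953/4112305534 ≈ -591.13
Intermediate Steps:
K = 533924359/4112305534 (K = -2 + (-59663/(-128969) + 106322/63772) = -2 + (-59663*(-1/128969) + 106322*(1/63772)) = -2 + (59663/128969 + 53161/31886) = -2 + 8758535427/4112305534 = 533924359/4112305534 ≈ 0.12984)
g(-591) - K = -591 - 1*533924359/4112305534 = -591 - 533924359/4112305534 = -2430906494953/4112305534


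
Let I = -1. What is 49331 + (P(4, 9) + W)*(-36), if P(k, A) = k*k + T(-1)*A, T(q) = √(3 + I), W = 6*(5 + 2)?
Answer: 47243 - 324*√2 ≈ 46785.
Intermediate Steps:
W = 42 (W = 6*7 = 42)
T(q) = √2 (T(q) = √(3 - 1) = √2)
P(k, A) = k² + A*√2 (P(k, A) = k*k + √2*A = k² + A*√2)
49331 + (P(4, 9) + W)*(-36) = 49331 + ((4² + 9*√2) + 42)*(-36) = 49331 + ((16 + 9*√2) + 42)*(-36) = 49331 + (58 + 9*√2)*(-36) = 49331 + (-2088 - 324*√2) = 47243 - 324*√2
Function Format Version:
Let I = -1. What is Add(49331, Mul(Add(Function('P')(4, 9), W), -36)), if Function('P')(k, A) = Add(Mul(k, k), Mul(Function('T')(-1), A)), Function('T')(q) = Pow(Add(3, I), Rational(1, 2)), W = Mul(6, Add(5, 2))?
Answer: Add(47243, Mul(-324, Pow(2, Rational(1, 2)))) ≈ 46785.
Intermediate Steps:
W = 42 (W = Mul(6, 7) = 42)
Function('T')(q) = Pow(2, Rational(1, 2)) (Function('T')(q) = Pow(Add(3, -1), Rational(1, 2)) = Pow(2, Rational(1, 2)))
Function('P')(k, A) = Add(Pow(k, 2), Mul(A, Pow(2, Rational(1, 2)))) (Function('P')(k, A) = Add(Mul(k, k), Mul(Pow(2, Rational(1, 2)), A)) = Add(Pow(k, 2), Mul(A, Pow(2, Rational(1, 2)))))
Add(49331, Mul(Add(Function('P')(4, 9), W), -36)) = Add(49331, Mul(Add(Add(Pow(4, 2), Mul(9, Pow(2, Rational(1, 2)))), 42), -36)) = Add(49331, Mul(Add(Add(16, Mul(9, Pow(2, Rational(1, 2)))), 42), -36)) = Add(49331, Mul(Add(58, Mul(9, Pow(2, Rational(1, 2)))), -36)) = Add(49331, Add(-2088, Mul(-324, Pow(2, Rational(1, 2))))) = Add(47243, Mul(-324, Pow(2, Rational(1, 2))))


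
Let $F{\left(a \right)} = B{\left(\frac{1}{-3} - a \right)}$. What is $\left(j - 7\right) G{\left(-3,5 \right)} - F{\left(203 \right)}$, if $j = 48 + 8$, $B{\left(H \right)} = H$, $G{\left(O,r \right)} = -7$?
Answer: $- \frac{419}{3} \approx -139.67$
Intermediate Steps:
$F{\left(a \right)} = - \frac{1}{3} - a$ ($F{\left(a \right)} = \frac{1}{-3} - a = - \frac{1}{3} - a$)
$j = 56$
$\left(j - 7\right) G{\left(-3,5 \right)} - F{\left(203 \right)} = \left(56 - 7\right) \left(-7\right) - \left(- \frac{1}{3} - 203\right) = 49 \left(-7\right) - \left(- \frac{1}{3} - 203\right) = -343 - - \frac{610}{3} = -343 + \frac{610}{3} = - \frac{419}{3}$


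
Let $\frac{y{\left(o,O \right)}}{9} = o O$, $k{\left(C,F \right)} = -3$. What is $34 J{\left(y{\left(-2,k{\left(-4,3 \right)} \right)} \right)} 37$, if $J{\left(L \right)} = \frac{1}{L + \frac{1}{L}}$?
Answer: $\frac{67932}{2917} \approx 23.288$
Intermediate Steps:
$y{\left(o,O \right)} = 9 O o$ ($y{\left(o,O \right)} = 9 o O = 9 O o$)
$34 J{\left(y{\left(-2,k{\left(-4,3 \right)} \right)} \right)} 37 = 34 \frac{9 \left(-3\right) \left(-2\right)}{1 + \left(9 \left(-3\right) \left(-2\right)\right)^{2}} \cdot 37 = 34 \frac{54}{1 + 54^{2}} \cdot 37 = 34 \frac{54}{1 + 2916} \cdot 37 = 34 \cdot \frac{54}{2917} \cdot 37 = \frac{1836}{2917} \cdot 37 = \frac{67932}{2917}$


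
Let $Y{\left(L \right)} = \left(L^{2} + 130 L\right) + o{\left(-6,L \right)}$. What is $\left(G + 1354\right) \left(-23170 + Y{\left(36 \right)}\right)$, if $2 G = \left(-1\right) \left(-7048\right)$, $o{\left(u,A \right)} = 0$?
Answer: $-83872332$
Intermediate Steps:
$G = 3524$ ($G = \frac{\left(-1\right) \left(-7048\right)}{2} = \frac{1}{2} \cdot 7048 = 3524$)
$Y{\left(L \right)} = L^{2} + 130 L$ ($Y{\left(L \right)} = \left(L^{2} + 130 L\right) + 0 = L^{2} + 130 L$)
$\left(G + 1354\right) \left(-23170 + Y{\left(36 \right)}\right) = \left(3524 + 1354\right) \left(-23170 + 36 \left(130 + 36\right)\right) = 4878 \left(-23170 + 36 \cdot 166\right) = 4878 \left(-23170 + 5976\right) = 4878 \left(-17194\right) = -83872332$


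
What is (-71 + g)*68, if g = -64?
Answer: -9180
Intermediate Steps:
(-71 + g)*68 = (-71 - 64)*68 = -135*68 = -9180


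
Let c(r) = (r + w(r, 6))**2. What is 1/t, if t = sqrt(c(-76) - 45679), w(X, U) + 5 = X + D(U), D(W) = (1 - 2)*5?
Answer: -I*sqrt(115)/1495 ≈ -0.0071731*I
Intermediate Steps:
D(W) = -5 (D(W) = -1*5 = -5)
w(X, U) = -10 + X (w(X, U) = -5 + (X - 5) = -5 + (-5 + X) = -10 + X)
c(r) = (-10 + 2*r)**2 (c(r) = (r + (-10 + r))**2 = (-10 + 2*r)**2)
t = 13*I*sqrt(115) (t = sqrt(4*(-5 - 76)**2 - 45679) = sqrt(4*(-81)**2 - 45679) = sqrt(4*6561 - 45679) = sqrt(26244 - 45679) = sqrt(-19435) = 13*I*sqrt(115) ≈ 139.41*I)
1/t = 1/(13*I*sqrt(115)) = -I*sqrt(115)/1495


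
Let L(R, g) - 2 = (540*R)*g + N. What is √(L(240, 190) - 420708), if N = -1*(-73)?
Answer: 9*√298807 ≈ 4919.7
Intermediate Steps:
N = 73
L(R, g) = 75 + 540*R*g (L(R, g) = 2 + ((540*R)*g + 73) = 2 + (540*R*g + 73) = 2 + (73 + 540*R*g) = 75 + 540*R*g)
√(L(240, 190) - 420708) = √((75 + 540*240*190) - 420708) = √((75 + 24624000) - 420708) = √(24624075 - 420708) = √24203367 = 9*√298807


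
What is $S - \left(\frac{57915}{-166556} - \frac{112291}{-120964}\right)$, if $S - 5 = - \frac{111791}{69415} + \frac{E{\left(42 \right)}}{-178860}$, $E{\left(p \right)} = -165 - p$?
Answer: $\frac{225294595824695519}{80173045671276580} \approx 2.8101$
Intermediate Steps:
$S = \frac{2806484343}{827704460}$ ($S = 5 - \left(\frac{111791}{69415} - \frac{-165 - 42}{-178860}\right) = 5 - \left(\frac{111791}{69415} - \left(-165 - 42\right) \left(- \frac{1}{178860}\right)\right) = 5 - \frac{1332037957}{827704460} = \frac{2806484343}{827704460} \approx 3.3907$)
$S - \left(\frac{57915}{-166556} - \frac{112291}{-120964}\right) = \frac{2806484343}{827704460} - \left(\frac{57915}{-166556} - \frac{112291}{-120964}\right) = \frac{2806484343}{827704460} - \left(57915 \left(- \frac{1}{166556}\right) - - \frac{112291}{120964}\right) = \frac{2806484343}{827704460} - \left(- \frac{4455}{12812} + \frac{112291}{120964}\right) = \frac{2806484343}{827704460} - \frac{112472209}{193723846} = \frac{225294595824695519}{80173045671276580}$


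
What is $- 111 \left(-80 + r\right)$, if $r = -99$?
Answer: $19869$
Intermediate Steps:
$- 111 \left(-80 + r\right) = - 111 \left(-80 - 99\right) = \left(-111\right) \left(-179\right) = 19869$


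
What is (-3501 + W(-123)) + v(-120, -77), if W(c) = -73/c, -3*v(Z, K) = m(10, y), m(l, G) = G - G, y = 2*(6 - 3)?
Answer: -430550/123 ≈ -3500.4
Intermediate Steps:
y = 6 (y = 2*3 = 6)
m(l, G) = 0
v(Z, K) = 0 (v(Z, K) = -⅓*0 = 0)
(-3501 + W(-123)) + v(-120, -77) = (-3501 - 73/(-123)) + 0 = (-3501 - 73*(-1/123)) + 0 = (-3501 + 73/123) + 0 = -430550/123 + 0 = -430550/123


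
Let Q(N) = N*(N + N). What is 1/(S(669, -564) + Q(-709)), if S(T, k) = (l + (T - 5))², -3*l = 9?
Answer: 1/1442283 ≈ 6.9335e-7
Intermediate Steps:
l = -3 (l = -⅓*9 = -3)
Q(N) = 2*N² (Q(N) = N*(2*N) = 2*N²)
S(T, k) = (-8 + T)² (S(T, k) = (-3 + (T - 5))² = (-3 + (-5 + T))² = (-8 + T)²)
1/(S(669, -564) + Q(-709)) = 1/((-8 + 669)² + 2*(-709)²) = 1/(661² + 2*502681) = 1/(436921 + 1005362) = 1/1442283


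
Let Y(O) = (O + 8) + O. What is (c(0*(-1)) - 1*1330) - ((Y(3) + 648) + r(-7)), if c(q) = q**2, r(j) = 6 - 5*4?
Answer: -1978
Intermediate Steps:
Y(O) = 8 + 2*O (Y(O) = (8 + O) + O = 8 + 2*O)
r(j) = -14 (r(j) = 6 - 20 = -14)
(c(0*(-1)) - 1*1330) - ((Y(3) + 648) + r(-7)) = ((0*(-1))**2 - 1*1330) - (((8 + 2*3) + 648) - 14) = (0**2 - 1330) - (((8 + 6) + 648) - 14) = (0 - 1330) - ((14 + 648) - 14) = -1330 - (662 - 14) = -1330 - 1*648 = -1330 - 648 = -1978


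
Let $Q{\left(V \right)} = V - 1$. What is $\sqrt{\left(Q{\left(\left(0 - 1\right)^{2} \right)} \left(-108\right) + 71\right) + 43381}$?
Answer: $6 \sqrt{1207} \approx 208.45$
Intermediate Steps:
$Q{\left(V \right)} = -1 + V$
$\sqrt{\left(Q{\left(\left(0 - 1\right)^{2} \right)} \left(-108\right) + 71\right) + 43381} = \sqrt{\left(\left(-1 + \left(0 - 1\right)^{2}\right) \left(-108\right) + 71\right) + 43381} = \sqrt{\left(\left(-1 + \left(-1\right)^{2}\right) \left(-108\right) + 71\right) + 43381} = \sqrt{\left(\left(-1 + 1\right) \left(-108\right) + 71\right) + 43381} = \sqrt{\left(0 \left(-108\right) + 71\right) + 43381} = \sqrt{\left(0 + 71\right) + 43381} = \sqrt{71 + 43381} = \sqrt{43452} = 6 \sqrt{1207}$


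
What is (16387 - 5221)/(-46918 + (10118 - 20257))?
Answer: -3722/19019 ≈ -0.19570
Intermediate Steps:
(16387 - 5221)/(-46918 + (10118 - 20257)) = 11166/(-46918 - 10139) = 11166/(-57057) = 11166*(-1/57057) = -3722/19019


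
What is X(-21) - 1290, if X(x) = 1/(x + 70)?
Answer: -63209/49 ≈ -1290.0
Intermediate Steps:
X(x) = 1/(70 + x)
X(-21) - 1290 = 1/(70 - 21) - 1290 = 1/49 - 1290 = -63209/49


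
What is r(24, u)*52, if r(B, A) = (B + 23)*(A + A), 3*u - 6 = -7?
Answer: -4888/3 ≈ -1629.3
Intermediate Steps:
u = -1/3 (u = 2 + (1/3)*(-7) = 2 - 7/3 = -1/3 ≈ -0.33333)
r(B, A) = 2*A*(23 + B) (r(B, A) = (23 + B)*(2*A) = 2*A*(23 + B))
r(24, u)*52 = (2*(-1/3)*(23 + 24))*52 = (2*(-1/3)*47)*52 = -94/3*52 = -4888/3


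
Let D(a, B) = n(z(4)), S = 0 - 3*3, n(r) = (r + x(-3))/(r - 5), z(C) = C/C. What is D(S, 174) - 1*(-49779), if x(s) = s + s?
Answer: 199121/4 ≈ 49780.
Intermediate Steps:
z(C) = 1
x(s) = 2*s
n(r) = (-6 + r)/(-5 + r) (n(r) = (r + 2*(-3))/(r - 5) = (r - 6)/(-5 + r) = (-6 + r)/(-5 + r))
S = -9 (S = 0 - 9 = -9)
D(a, B) = 5/4 (D(a, B) = (-6 + 1)/(-5 + 1) = -5/(-4) = -¼*(-5) = 5/4)
D(S, 174) - 1*(-49779) = 5/4 - 1*(-49779) = 5/4 + 49779 = 199121/4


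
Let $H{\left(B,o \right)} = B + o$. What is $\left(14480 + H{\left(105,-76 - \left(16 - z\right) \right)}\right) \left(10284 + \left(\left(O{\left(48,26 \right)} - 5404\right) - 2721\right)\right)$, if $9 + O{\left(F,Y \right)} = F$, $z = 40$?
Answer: $31943534$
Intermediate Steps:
$O{\left(F,Y \right)} = -9 + F$
$\left(14480 + H{\left(105,-76 - \left(16 - z\right) \right)}\right) \left(10284 + \left(\left(O{\left(48,26 \right)} - 5404\right) - 2721\right)\right) = \left(14480 + \left(105 - \left(92 - 40\right)\right)\right) \left(10284 + \left(\left(\left(-9 + 48\right) - 5404\right) - 2721\right)\right) = \left(14480 + \left(105 - 52\right)\right) \left(10284 + \left(\left(39 - 5404\right) - 2721\right)\right) = \left(14480 + \left(105 - 52\right)\right) \left(10284 - 8086\right) = \left(14480 + \left(105 + \left(-76 + 24\right)\right)\right) \left(10284 - 8086\right) = \left(14480 + \left(105 - 52\right)\right) 2198 = \left(14480 + 53\right) 2198 = 14533 \cdot 2198 = 31943534$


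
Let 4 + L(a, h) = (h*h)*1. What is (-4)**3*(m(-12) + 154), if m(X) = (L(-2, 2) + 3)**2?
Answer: -10432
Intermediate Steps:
L(a, h) = -4 + h**2 (L(a, h) = -4 + (h*h)*1 = -4 + h**2*1 = -4 + h**2)
m(X) = 9 (m(X) = ((-4 + 2**2) + 3)**2 = ((-4 + 4) + 3)**2 = (0 + 3)**2 = 3**2 = 9)
(-4)**3*(m(-12) + 154) = (-4)**3*(9 + 154) = -64*163 = -10432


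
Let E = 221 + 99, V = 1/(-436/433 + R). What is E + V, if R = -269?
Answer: 37411727/116913 ≈ 320.00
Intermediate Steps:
V = -433/116913 (V = 1/(-436/433 - 269) = 1/(-116913/433) = -433/116913 ≈ -0.0037036)
E = 320
E + V = 320 - 433/116913 = 37411727/116913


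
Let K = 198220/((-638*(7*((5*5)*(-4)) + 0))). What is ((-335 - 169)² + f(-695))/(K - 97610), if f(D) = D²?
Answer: -1496193230/198147399 ≈ -7.5509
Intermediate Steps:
K = 901/2030 (K = 198220/((-638*(7*(25*(-4)) + 0))) = 198220/((-638*(7*(-100) + 0))) = 198220/((-638*(-700 + 0))) = 198220/((-638*(-700))) = 198220/446600 = 198220*(1/446600) = 901/2030 ≈ 0.44384)
((-335 - 169)² + f(-695))/(K - 97610) = ((-335 - 169)² + (-695)²)/(901/2030 - 97610) = ((-504)² + 483025)/(-198147399/2030) = (254016 + 483025)*(-2030/198147399) = 737041*(-2030/198147399) = -1496193230/198147399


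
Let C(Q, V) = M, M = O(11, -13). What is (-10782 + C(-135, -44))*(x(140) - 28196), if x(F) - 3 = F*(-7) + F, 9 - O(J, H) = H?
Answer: 312395080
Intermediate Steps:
O(J, H) = 9 - H
M = 22 (M = 9 - 1*(-13) = 9 + 13 = 22)
x(F) = 3 - 6*F (x(F) = 3 + (F*(-7) + F) = 3 + (-7*F + F) = 3 - 6*F)
C(Q, V) = 22
(-10782 + C(-135, -44))*(x(140) - 28196) = (-10782 + 22)*((3 - 6*140) - 28196) = -10760*((3 - 840) - 28196) = -10760*(-837 - 28196) = -10760*(-29033) = 312395080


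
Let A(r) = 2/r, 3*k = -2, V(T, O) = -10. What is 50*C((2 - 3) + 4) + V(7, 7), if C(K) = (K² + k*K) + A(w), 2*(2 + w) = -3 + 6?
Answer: 140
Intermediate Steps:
w = -½ (w = -2 + (-3 + 6)/2 = -2 + (½)*3 = -2 + 3/2 = -½ ≈ -0.50000)
k = -⅔ (k = (⅓)*(-2) = -⅔ ≈ -0.66667)
C(K) = -4 + K² - 2*K/3 (C(K) = (K² - 2*K/3) + 2/(-½) = (K² - 2*K/3) + 2*(-2) = (K² - 2*K/3) - 4 = -4 + K² - 2*K/3)
50*C((2 - 3) + 4) + V(7, 7) = 50*(-4 + ((2 - 3) + 4)² - 2*((2 - 3) + 4)/3) - 10 = 50*(-4 + (-1 + 4)² - 2*(-1 + 4)/3) - 10 = 50*(-4 + 3² - ⅔*3) - 10 = 50*(-4 + 9 - 2) - 10 = 50*3 - 10 = 150 - 10 = 140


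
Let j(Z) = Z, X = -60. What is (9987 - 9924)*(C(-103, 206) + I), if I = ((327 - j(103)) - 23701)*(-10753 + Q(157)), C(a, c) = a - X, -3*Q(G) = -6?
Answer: 15901274592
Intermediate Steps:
Q(G) = 2 (Q(G) = -1/3*(-6) = 2)
C(a, c) = 60 + a (C(a, c) = a - 1*(-60) = a + 60 = 60 + a)
I = 252401227 (I = ((327 - 1*103) - 23701)*(-10753 + 2) = ((327 - 103) - 23701)*(-10751) = (224 - 23701)*(-10751) = -23477*(-10751) = 252401227)
(9987 - 9924)*(C(-103, 206) + I) = (9987 - 9924)*((60 - 103) + 252401227) = 63*(-43 + 252401227) = 63*252401184 = 15901274592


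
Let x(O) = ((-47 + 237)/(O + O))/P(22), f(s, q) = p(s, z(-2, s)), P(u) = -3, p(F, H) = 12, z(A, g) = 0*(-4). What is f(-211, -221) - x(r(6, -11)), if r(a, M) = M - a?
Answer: 517/51 ≈ 10.137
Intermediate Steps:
z(A, g) = 0
f(s, q) = 12
x(O) = -95/(3*O) (x(O) = ((-47 + 237)/(O + O))/(-3) = (190/((2*O)))*(-1/3) = (190*(1/(2*O)))*(-1/3) = (95/O)*(-1/3) = -95/(3*O))
f(-211, -221) - x(r(6, -11)) = 12 - (-95)/(3*(-11 - 1*6)) = 12 - (-95)/(3*(-11 - 6)) = 12 - (-95)/(3*(-17)) = 12 - (-95)*(-1)/(3*17) = 12 - 1*95/51 = 12 - 95/51 = 517/51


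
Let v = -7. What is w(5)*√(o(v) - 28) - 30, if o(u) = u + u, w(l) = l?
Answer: -30 + 5*I*√42 ≈ -30.0 + 32.404*I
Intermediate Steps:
o(u) = 2*u
w(5)*√(o(v) - 28) - 30 = 5*√(2*(-7) - 28) - 30 = 5*√(-14 - 28) - 30 = 5*√(-42) - 30 = 5*(I*√42) - 30 = 5*I*√42 - 30 = -30 + 5*I*√42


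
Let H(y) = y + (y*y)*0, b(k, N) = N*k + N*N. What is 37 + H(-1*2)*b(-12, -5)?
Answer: -133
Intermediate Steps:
b(k, N) = N² + N*k (b(k, N) = N*k + N² = N² + N*k)
H(y) = y (H(y) = y + y²*0 = y + 0 = y)
37 + H(-1*2)*b(-12, -5) = 37 + (-1*2)*(-5*(-5 - 12)) = 37 - (-10)*(-17) = 37 - 2*85 = 37 - 170 = -133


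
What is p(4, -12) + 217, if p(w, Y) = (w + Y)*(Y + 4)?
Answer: 281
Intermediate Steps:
p(w, Y) = (4 + Y)*(Y + w) (p(w, Y) = (Y + w)*(4 + Y) = (4 + Y)*(Y + w))
p(4, -12) + 217 = ((-12)**2 + 4*(-12) + 4*4 - 12*4) + 217 = (144 - 48 + 16 - 48) + 217 = 64 + 217 = 281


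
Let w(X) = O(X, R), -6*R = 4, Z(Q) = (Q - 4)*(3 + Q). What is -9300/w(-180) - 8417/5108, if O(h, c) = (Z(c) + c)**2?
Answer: -246180917/3453008 ≈ -71.295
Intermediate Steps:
Z(Q) = (-4 + Q)*(3 + Q)
R = -2/3 (R = -1/6*4 = -2/3 ≈ -0.66667)
O(h, c) = (-12 + c**2)**2 (O(h, c) = ((-12 + c**2 - c) + c)**2 = (-12 + c**2)**2)
w(X) = 10816/81 (w(X) = (-12 + (-2/3)**2)**2 = (-12 + 4/9)**2 = (-104/9)**2 = 10816/81)
-9300/w(-180) - 8417/5108 = -9300/10816/81 - 8417/5108 = -9300*81/10816 - 8417*1/5108 = -188325/2704 - 8417/5108 = -246180917/3453008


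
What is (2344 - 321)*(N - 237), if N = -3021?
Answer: -6590934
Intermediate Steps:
(2344 - 321)*(N - 237) = (2344 - 321)*(-3021 - 237) = 2023*(-3258) = -6590934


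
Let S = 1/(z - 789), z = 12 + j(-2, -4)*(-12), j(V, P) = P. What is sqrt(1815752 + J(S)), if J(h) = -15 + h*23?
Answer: 5*sqrt(52946890)/27 ≈ 1347.5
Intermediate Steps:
z = 60 (z = 12 - 4*(-12) = 12 + 48 = 60)
S = -1/729 (S = 1/(60 - 789) = 1/(-729) = -1/729 ≈ -0.0013717)
J(h) = -15 + 23*h
sqrt(1815752 + J(S)) = sqrt(1815752 + (-15 + 23*(-1/729))) = sqrt(1815752 + (-15 - 23/729)) = sqrt(1815752 - 10958/729) = sqrt(1323672250/729) = 5*sqrt(52946890)/27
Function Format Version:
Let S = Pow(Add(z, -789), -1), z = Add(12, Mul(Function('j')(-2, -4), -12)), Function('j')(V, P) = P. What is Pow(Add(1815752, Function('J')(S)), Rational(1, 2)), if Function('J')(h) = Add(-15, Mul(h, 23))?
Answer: Mul(Rational(5, 27), Pow(52946890, Rational(1, 2))) ≈ 1347.5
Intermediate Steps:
z = 60 (z = Add(12, Mul(-4, -12)) = Add(12, 48) = 60)
S = Rational(-1, 729) (S = Pow(Add(60, -789), -1) = Pow(-729, -1) = Rational(-1, 729) ≈ -0.0013717)
Function('J')(h) = Add(-15, Mul(23, h))
Pow(Add(1815752, Function('J')(S)), Rational(1, 2)) = Pow(Add(1815752, Add(-15, Mul(23, Rational(-1, 729)))), Rational(1, 2)) = Pow(Add(1815752, Add(-15, Rational(-23, 729))), Rational(1, 2)) = Pow(Add(1815752, Rational(-10958, 729)), Rational(1, 2)) = Pow(Rational(1323672250, 729), Rational(1, 2)) = Mul(Rational(5, 27), Pow(52946890, Rational(1, 2)))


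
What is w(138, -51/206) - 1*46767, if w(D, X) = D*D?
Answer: -27723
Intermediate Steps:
w(D, X) = D²
w(138, -51/206) - 1*46767 = 138² - 1*46767 = 19044 - 46767 = -27723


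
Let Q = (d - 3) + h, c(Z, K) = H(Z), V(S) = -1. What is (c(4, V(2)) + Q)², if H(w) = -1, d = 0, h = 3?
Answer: 1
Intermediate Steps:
c(Z, K) = -1
Q = 0 (Q = (0 - 3) + 3 = -3 + 3 = 0)
(c(4, V(2)) + Q)² = (-1 + 0)² = (-1)² = 1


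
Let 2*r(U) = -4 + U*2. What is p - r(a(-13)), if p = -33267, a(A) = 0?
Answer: -33265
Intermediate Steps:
r(U) = -2 + U (r(U) = (-4 + U*2)/2 = (-4 + 2*U)/2 = -2 + U)
p - r(a(-13)) = -33267 - (-2 + 0) = -33267 - 1*(-2) = -33267 + 2 = -33265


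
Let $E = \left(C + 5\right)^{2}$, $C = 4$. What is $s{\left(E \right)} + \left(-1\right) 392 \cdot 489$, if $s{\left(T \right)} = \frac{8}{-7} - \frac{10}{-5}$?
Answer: $- \frac{1341810}{7} \approx -1.9169 \cdot 10^{5}$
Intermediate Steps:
$E = 81$ ($E = \left(4 + 5\right)^{2} = 9^{2} = 81$)
$s{\left(T \right)} = \frac{6}{7}$ ($s{\left(T \right)} = 8 \left(- \frac{1}{7}\right) - -2 = - \frac{8}{7} + 2 = \frac{6}{7}$)
$s{\left(E \right)} + \left(-1\right) 392 \cdot 489 = \frac{6}{7} + \left(-1\right) 392 \cdot 489 = \frac{6}{7} - 191688 = - \frac{1341810}{7}$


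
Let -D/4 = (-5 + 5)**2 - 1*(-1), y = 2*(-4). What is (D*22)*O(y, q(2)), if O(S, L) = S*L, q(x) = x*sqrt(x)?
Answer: 1408*sqrt(2) ≈ 1991.2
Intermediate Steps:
q(x) = x**(3/2)
y = -8
D = -4 (D = -4*((-5 + 5)**2 - 1*(-1)) = -4*(0**2 + 1) = -4*(0 + 1) = -4*1 = -4)
O(S, L) = L*S
(D*22)*O(y, q(2)) = (-4*22)*(2**(3/2)*(-8)) = -88*2*sqrt(2)*(-8) = -(-1408)*sqrt(2) = 1408*sqrt(2)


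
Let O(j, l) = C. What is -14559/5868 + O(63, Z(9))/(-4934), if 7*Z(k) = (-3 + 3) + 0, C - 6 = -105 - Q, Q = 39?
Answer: -11837387/4825452 ≈ -2.4531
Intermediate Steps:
C = -138 (C = 6 + (-105 - 1*39) = 6 + (-105 - 39) = 6 - 144 = -138)
Z(k) = 0 (Z(k) = ((-3 + 3) + 0)/7 = (0 + 0)/7 = (1/7)*0 = 0)
O(j, l) = -138
-14559/5868 + O(63, Z(9))/(-4934) = -14559/5868 - 138/(-4934) = -14559*1/5868 - 138*(-1/4934) = -4853/1956 + 69/2467 = -11837387/4825452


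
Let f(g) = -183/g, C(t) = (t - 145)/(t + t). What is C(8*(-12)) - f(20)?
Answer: 9989/960 ≈ 10.405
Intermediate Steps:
C(t) = (-145 + t)/(2*t) (C(t) = (-145 + t)/((2*t)) = (-145 + t)*(1/(2*t)) = (-145 + t)/(2*t))
C(8*(-12)) - f(20) = (-145 + 8*(-12))/(2*((8*(-12)))) - (-183)/20 = (½)*(-145 - 96)/(-96) - (-183)/20 = (½)*(-1/96)*(-241) - 1*(-183/20) = 241/192 + 183/20 = 9989/960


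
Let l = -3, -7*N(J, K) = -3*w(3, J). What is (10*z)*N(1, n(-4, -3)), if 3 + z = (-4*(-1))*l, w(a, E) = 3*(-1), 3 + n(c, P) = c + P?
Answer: 1350/7 ≈ 192.86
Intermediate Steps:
n(c, P) = -3 + P + c (n(c, P) = -3 + (c + P) = -3 + (P + c) = -3 + P + c)
w(a, E) = -3
N(J, K) = -9/7 (N(J, K) = -(-3)*(-3)/7 = -⅐*9 = -9/7)
z = -15 (z = -3 - 4*(-1)*(-3) = -3 + 4*(-3) = -3 - 12 = -15)
(10*z)*N(1, n(-4, -3)) = (10*(-15))*(-9/7) = -150*(-9/7) = 1350/7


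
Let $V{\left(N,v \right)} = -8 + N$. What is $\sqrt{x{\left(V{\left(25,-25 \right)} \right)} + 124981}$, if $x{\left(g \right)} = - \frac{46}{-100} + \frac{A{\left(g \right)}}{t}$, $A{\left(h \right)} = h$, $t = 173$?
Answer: $\frac{7 \sqrt{7633822566}}{1730} \approx 353.53$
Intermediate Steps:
$x{\left(g \right)} = \frac{23}{50} + \frac{g}{173}$ ($x{\left(g \right)} = - \frac{46}{-100} + \frac{g}{173} = \left(-46\right) \left(- \frac{1}{100}\right) + g \frac{1}{173} = \frac{23}{50} + \frac{g}{173}$)
$\sqrt{x{\left(V{\left(25,-25 \right)} \right)} + 124981} = \sqrt{\left(\frac{23}{50} + \frac{-8 + 25}{173}\right) + 124981} = \sqrt{\left(\frac{23}{50} + \frac{1}{173} \cdot 17\right) + 124981} = \sqrt{\left(\frac{23}{50} + \frac{17}{173}\right) + 124981} = \sqrt{\frac{4829}{8650} + 124981} = \sqrt{\frac{1081090479}{8650}} = \frac{7 \sqrt{7633822566}}{1730}$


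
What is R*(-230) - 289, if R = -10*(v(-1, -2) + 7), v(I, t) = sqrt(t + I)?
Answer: 15811 + 2300*I*sqrt(3) ≈ 15811.0 + 3983.7*I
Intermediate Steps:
v(I, t) = sqrt(I + t)
R = -70 - 10*I*sqrt(3) (R = -10*(sqrt(-1 - 2) + 7) = -10*(sqrt(-3) + 7) = -10*(I*sqrt(3) + 7) = -10*(7 + I*sqrt(3)) = -70 - 10*I*sqrt(3) ≈ -70.0 - 17.32*I)
R*(-230) - 289 = (-70 - 10*I*sqrt(3))*(-230) - 289 = (16100 + 2300*I*sqrt(3)) - 289 = 15811 + 2300*I*sqrt(3)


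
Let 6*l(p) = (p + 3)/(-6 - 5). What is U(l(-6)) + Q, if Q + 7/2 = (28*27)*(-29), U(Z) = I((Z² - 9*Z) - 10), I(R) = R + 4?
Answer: -10616011/484 ≈ -21934.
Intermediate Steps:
l(p) = -1/22 - p/66 (l(p) = ((p + 3)/(-6 - 5))/6 = ((3 + p)/(-11))/6 = ((3 + p)*(-1/11))/6 = (-3/11 - p/11)/6 = -1/22 - p/66)
I(R) = 4 + R
U(Z) = -6 + Z² - 9*Z (U(Z) = 4 + ((Z² - 9*Z) - 10) = 4 + (-10 + Z² - 9*Z) = -6 + Z² - 9*Z)
Q = -43855/2 (Q = -7/2 + (28*27)*(-29) = -7/2 + 756*(-29) = -7/2 - 21924 = -43855/2 ≈ -21928.)
U(l(-6)) + Q = (-6 + (-1/22 - 1/66*(-6))² - 9*(-1/22 - 1/66*(-6))) - 43855/2 = (-6 + (-1/22 + 1/11)² - 9*(-1/22 + 1/11)) - 43855/2 = (-6 + (1/22)² - 9*1/22) - 43855/2 = (-6 + 1/484 - 9/22) - 43855/2 = -3101/484 - 43855/2 = -10616011/484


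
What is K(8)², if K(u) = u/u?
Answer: 1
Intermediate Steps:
K(u) = 1
K(8)² = 1² = 1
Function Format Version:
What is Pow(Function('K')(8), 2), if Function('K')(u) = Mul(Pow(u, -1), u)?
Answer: 1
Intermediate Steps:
Function('K')(u) = 1
Pow(Function('K')(8), 2) = Pow(1, 2) = 1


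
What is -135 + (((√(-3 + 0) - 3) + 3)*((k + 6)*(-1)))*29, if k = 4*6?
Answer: -135 - 870*I*√3 ≈ -135.0 - 1506.9*I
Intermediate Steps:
k = 24
-135 + (((√(-3 + 0) - 3) + 3)*((k + 6)*(-1)))*29 = -135 + (((√(-3 + 0) - 3) + 3)*((24 + 6)*(-1)))*29 = -135 + (((√(-3) - 3) + 3)*(30*(-1)))*29 = -135 + (((I*√3 - 3) + 3)*(-30))*29 = -135 + (((-3 + I*√3) + 3)*(-30))*29 = -135 + ((I*√3)*(-30))*29 = -135 - 30*I*√3*29 = -135 - 870*I*√3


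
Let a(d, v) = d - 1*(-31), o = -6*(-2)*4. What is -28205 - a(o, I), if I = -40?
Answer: -28284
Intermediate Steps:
o = 48 (o = 12*4 = 48)
a(d, v) = 31 + d (a(d, v) = d + 31 = 31 + d)
-28205 - a(o, I) = -28205 - (31 + 48) = -28205 - 1*79 = -28205 - 79 = -28284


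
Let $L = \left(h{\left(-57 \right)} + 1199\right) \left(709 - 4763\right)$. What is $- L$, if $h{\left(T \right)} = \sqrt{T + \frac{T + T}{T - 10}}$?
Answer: $4860746 + \frac{4054 i \sqrt{248235}}{67} \approx 4.8607 \cdot 10^{6} + 30147.0 i$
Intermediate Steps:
$h{\left(T \right)} = \sqrt{T + \frac{2 T}{-10 + T}}$
$L = -4860746 - \frac{4054 i \sqrt{248235}}{67}$ ($L = \left(\sqrt{- \frac{57 \left(-8 - 57\right)}{-10 - 57}} + 1199\right) \left(709 - 4763\right) = \left(\sqrt{\left(-57\right) \frac{1}{-67} \left(-65\right)} + 1199\right) \left(-4054\right) = \left(\sqrt{\left(-57\right) \left(- \frac{1}{67}\right) \left(-65\right)} + 1199\right) \left(-4054\right) = \left(\sqrt{- \frac{3705}{67}} + 1199\right) \left(-4054\right) = \left(\frac{i \sqrt{248235}}{67} + 1199\right) \left(-4054\right) = \left(1199 + \frac{i \sqrt{248235}}{67}\right) \left(-4054\right) = -4860746 - \frac{4054 i \sqrt{248235}}{67} \approx -4.8607 \cdot 10^{6} - 30147.0 i$)
$- L = - (-4860746 - \frac{4054 i \sqrt{248235}}{67}) = 4860746 + \frac{4054 i \sqrt{248235}}{67}$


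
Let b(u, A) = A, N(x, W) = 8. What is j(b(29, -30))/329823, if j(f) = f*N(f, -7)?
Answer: -80/109941 ≈ -0.00072766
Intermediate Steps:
j(f) = 8*f (j(f) = f*8 = 8*f)
j(b(29, -30))/329823 = (8*(-30))/329823 = -240*1/329823 = -80/109941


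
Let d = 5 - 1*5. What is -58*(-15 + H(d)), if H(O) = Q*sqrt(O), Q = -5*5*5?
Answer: 870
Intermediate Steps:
d = 0 (d = 5 - 5 = 0)
Q = -125 (Q = -25*5 = -125)
H(O) = -125*sqrt(O)
-58*(-15 + H(d)) = -58*(-15 - 125*sqrt(0)) = -58*(-15 - 125*0) = -58*(-15 + 0) = -58*(-15) = 870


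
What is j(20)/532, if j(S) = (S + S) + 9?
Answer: 7/76 ≈ 0.092105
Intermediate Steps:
j(S) = 9 + 2*S (j(S) = 2*S + 9 = 9 + 2*S)
j(20)/532 = (9 + 2*20)/532 = (9 + 40)*(1/532) = 49*(1/532) = 7/76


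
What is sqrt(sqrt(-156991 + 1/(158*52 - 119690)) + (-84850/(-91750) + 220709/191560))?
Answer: sqrt(885839470687219504835610 + 11478209123829010200*I*sqrt(216760136907710))/653075259540 ≈ 14.112 + 14.038*I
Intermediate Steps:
sqrt(sqrt(-156991 + 1/(158*52 - 119690)) + (-84850/(-91750) + 220709/191560)) = sqrt(sqrt(-156991 + 1/(8216 - 119690)) + (-84850*(-1/91750) + 220709*(1/191560))) = sqrt(sqrt(-156991 + 1/(-111474)) + (1697/1835 + 220709/191560)) = sqrt(sqrt(-156991 - 1/111474) + 146015667/70302520) = sqrt(sqrt(-17500414735/111474) + 146015667/70302520) = sqrt(I*sqrt(216760136907710)/37158 + 146015667/70302520) = sqrt(146015667/70302520 + I*sqrt(216760136907710)/37158)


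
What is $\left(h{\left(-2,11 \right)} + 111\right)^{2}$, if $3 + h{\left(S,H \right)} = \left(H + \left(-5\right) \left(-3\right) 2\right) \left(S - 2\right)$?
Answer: $3136$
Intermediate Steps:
$h{\left(S,H \right)} = -3 + \left(-2 + S\right) \left(30 + H\right)$ ($h{\left(S,H \right)} = -3 + \left(H + \left(-5\right) \left(-3\right) 2\right) \left(S - 2\right) = -3 + \left(H + 15 \cdot 2\right) \left(-2 + S\right) = -3 + \left(H + 30\right) \left(-2 + S\right) = -3 + \left(30 + H\right) \left(-2 + S\right) = -3 + \left(-2 + S\right) \left(30 + H\right)$)
$\left(h{\left(-2,11 \right)} + 111\right)^{2} = \left(\left(-63 - 22 + 30 \left(-2\right) + 11 \left(-2\right)\right) + 111\right)^{2} = \left(\left(-63 - 22 - 60 - 22\right) + 111\right)^{2} = \left(-167 + 111\right)^{2} = \left(-56\right)^{2} = 3136$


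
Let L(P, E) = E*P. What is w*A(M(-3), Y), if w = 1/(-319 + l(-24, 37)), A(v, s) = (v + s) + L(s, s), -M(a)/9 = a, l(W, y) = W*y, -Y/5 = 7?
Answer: -1217/1207 ≈ -1.0083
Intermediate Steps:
Y = -35 (Y = -5*7 = -35)
M(a) = -9*a
A(v, s) = s + v + s² (A(v, s) = (v + s) + s*s = (s + v) + s² = s + v + s²)
w = -1/1207 (w = 1/(-319 - 24*37) = 1/(-319 - 888) = 1/(-1207) = -1/1207 ≈ -0.00082850)
w*A(M(-3), Y) = -(-35 - 9*(-3) + (-35)²)/1207 = -(-35 + 27 + 1225)/1207 = -1/1207*1217 = -1217/1207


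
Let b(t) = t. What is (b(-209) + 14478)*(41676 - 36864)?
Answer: 68662428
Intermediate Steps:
(b(-209) + 14478)*(41676 - 36864) = (-209 + 14478)*(41676 - 36864) = 14269*4812 = 68662428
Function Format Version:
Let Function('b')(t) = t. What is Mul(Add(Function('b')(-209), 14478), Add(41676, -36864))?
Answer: 68662428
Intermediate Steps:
Mul(Add(Function('b')(-209), 14478), Add(41676, -36864)) = Mul(Add(-209, 14478), Add(41676, -36864)) = Mul(14269, 4812) = 68662428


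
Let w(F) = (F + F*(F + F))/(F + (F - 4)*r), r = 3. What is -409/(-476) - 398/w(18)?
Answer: -1849081/52836 ≈ -34.997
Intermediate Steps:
w(F) = (F + 2*F²)/(-12 + 4*F) (w(F) = (F + F*(F + F))/(F + (F - 4)*3) = (F + F*(2*F))/(F + (-4 + F)*3) = (F + 2*F²)/(F + (-12 + 3*F)) = (F + 2*F²)/(-12 + 4*F))
-409/(-476) - 398/w(18) = -409/(-476) - 398*2*(-3 + 18)/(9*(1 + 2*18)) = -409*(-1/476) - 398*10/(3*(1 + 36)) = 409/476 - 398/((¼)*18*(1/15)*37) = 409/476 - 398/111/10 = 409/476 - 398*10/111 = 409/476 - 3980/111 = -1849081/52836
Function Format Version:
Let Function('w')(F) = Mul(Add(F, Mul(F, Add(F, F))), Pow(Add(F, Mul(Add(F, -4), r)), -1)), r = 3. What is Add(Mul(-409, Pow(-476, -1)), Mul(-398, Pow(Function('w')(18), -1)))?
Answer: Rational(-1849081, 52836) ≈ -34.997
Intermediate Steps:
Function('w')(F) = Mul(Pow(Add(-12, Mul(4, F)), -1), Add(F, Mul(2, Pow(F, 2)))) (Function('w')(F) = Mul(Add(F, Mul(F, Add(F, F))), Pow(Add(F, Mul(Add(F, -4), 3)), -1)) = Mul(Add(F, Mul(F, Mul(2, F))), Pow(Add(F, Mul(Add(-4, F), 3)), -1)) = Mul(Add(F, Mul(2, Pow(F, 2))), Pow(Add(F, Add(-12, Mul(3, F))), -1)) = Mul(Add(F, Mul(2, Pow(F, 2))), Pow(Add(-12, Mul(4, F)), -1)) = Mul(Pow(Add(-12, Mul(4, F)), -1), Add(F, Mul(2, Pow(F, 2)))))
Add(Mul(-409, Pow(-476, -1)), Mul(-398, Pow(Function('w')(18), -1))) = Add(Mul(-409, Pow(-476, -1)), Mul(-398, Pow(Mul(Rational(1, 4), 18, Pow(Add(-3, 18), -1), Add(1, Mul(2, 18))), -1))) = Add(Mul(-409, Rational(-1, 476)), Mul(-398, Pow(Mul(Rational(1, 4), 18, Pow(15, -1), Add(1, 36)), -1))) = Add(Rational(409, 476), Mul(-398, Pow(Mul(Rational(1, 4), 18, Rational(1, 15), 37), -1))) = Add(Rational(409, 476), Mul(-398, Pow(Rational(111, 10), -1))) = Add(Rational(409, 476), Mul(-398, Rational(10, 111))) = Add(Rational(409, 476), Rational(-3980, 111)) = Rational(-1849081, 52836)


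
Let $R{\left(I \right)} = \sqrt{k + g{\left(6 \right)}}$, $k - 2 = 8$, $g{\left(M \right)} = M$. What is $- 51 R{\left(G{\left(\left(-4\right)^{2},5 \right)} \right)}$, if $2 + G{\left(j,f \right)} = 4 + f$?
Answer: $-204$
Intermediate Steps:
$k = 10$ ($k = 2 + 8 = 10$)
$G{\left(j,f \right)} = 2 + f$ ($G{\left(j,f \right)} = -2 + \left(4 + f\right) = 2 + f$)
$R{\left(I \right)} = 4$ ($R{\left(I \right)} = \sqrt{10 + 6} = \sqrt{16} = 4$)
$- 51 R{\left(G{\left(\left(-4\right)^{2},5 \right)} \right)} = \left(-51\right) 4 = -204$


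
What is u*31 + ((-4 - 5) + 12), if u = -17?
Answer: -524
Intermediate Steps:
u*31 + ((-4 - 5) + 12) = -17*31 + ((-4 - 5) + 12) = -527 + (-9 + 12) = -527 + 3 = -524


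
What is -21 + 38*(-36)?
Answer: -1389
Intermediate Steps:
-21 + 38*(-36) = -21 - 1368 = -1389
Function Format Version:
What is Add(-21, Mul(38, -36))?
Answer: -1389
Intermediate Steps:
Add(-21, Mul(38, -36)) = Add(-21, -1368) = -1389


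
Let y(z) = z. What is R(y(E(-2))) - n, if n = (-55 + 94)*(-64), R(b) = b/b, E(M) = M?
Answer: 2497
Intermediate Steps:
R(b) = 1
n = -2496 (n = 39*(-64) = -2496)
R(y(E(-2))) - n = 1 - 1*(-2496) = 1 + 2496 = 2497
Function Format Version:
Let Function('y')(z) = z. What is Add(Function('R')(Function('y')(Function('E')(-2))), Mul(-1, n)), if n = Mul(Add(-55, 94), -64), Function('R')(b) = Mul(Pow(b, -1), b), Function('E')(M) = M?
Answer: 2497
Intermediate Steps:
Function('R')(b) = 1
n = -2496 (n = Mul(39, -64) = -2496)
Add(Function('R')(Function('y')(Function('E')(-2))), Mul(-1, n)) = Add(1, Mul(-1, -2496)) = Add(1, 2496) = 2497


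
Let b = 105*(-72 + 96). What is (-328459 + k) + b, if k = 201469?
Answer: -124470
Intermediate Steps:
b = 2520 (b = 105*24 = 2520)
(-328459 + k) + b = (-328459 + 201469) + 2520 = -126990 + 2520 = -124470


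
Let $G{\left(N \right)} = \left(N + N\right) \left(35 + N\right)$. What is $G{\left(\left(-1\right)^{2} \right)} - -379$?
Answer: $451$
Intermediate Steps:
$G{\left(N \right)} = 2 N \left(35 + N\right)$
$G{\left(\left(-1\right)^{2} \right)} - -379 = 2 \left(-1\right)^{2} \left(35 + \left(-1\right)^{2}\right) - -379 = 2 \cdot 1 \left(35 + 1\right) + \left(-1356 + 1735\right) = 2 \cdot 1 \cdot 36 + 379 = 72 + 379 = 451$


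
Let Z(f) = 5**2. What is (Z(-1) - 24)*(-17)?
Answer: -17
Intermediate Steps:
Z(f) = 25
(Z(-1) - 24)*(-17) = (25 - 24)*(-17) = 1*(-17) = -17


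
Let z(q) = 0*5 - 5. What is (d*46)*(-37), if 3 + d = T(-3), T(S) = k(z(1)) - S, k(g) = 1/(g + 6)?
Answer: -1702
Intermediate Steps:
z(q) = -5 (z(q) = 0 - 5 = -5)
k(g) = 1/(6 + g)
T(S) = 1 - S (T(S) = 1/(6 - 5) - S = 1/1 - S = 1 - S)
d = 1 (d = -3 + (1 - 1*(-3)) = -3 + (1 + 3) = -3 + 4 = 1)
(d*46)*(-37) = (1*46)*(-37) = 46*(-37) = -1702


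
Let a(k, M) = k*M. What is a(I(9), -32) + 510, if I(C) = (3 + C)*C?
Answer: -2946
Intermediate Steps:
I(C) = C*(3 + C)
a(k, M) = M*k
a(I(9), -32) + 510 = -288*(3 + 9) + 510 = -288*12 + 510 = -32*108 + 510 = -3456 + 510 = -2946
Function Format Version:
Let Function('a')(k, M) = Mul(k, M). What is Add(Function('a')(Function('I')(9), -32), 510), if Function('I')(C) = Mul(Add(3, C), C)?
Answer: -2946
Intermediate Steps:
Function('I')(C) = Mul(C, Add(3, C))
Function('a')(k, M) = Mul(M, k)
Add(Function('a')(Function('I')(9), -32), 510) = Add(Mul(-32, Mul(9, Add(3, 9))), 510) = Add(Mul(-32, Mul(9, 12)), 510) = Add(Mul(-32, 108), 510) = Add(-3456, 510) = -2946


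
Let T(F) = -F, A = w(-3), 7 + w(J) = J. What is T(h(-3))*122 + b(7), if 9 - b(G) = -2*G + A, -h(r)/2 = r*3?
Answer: -2163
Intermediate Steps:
w(J) = -7 + J
A = -10 (A = -7 - 3 = -10)
h(r) = -6*r (h(r) = -2*r*3 = -6*r)
b(G) = 19 + 2*G (b(G) = 9 - (-2*G - 10) = 9 - (-10 - 2*G) = 9 + (10 + 2*G) = 19 + 2*G)
T(h(-3))*122 + b(7) = -(-6)*(-3)*122 + (19 + 2*7) = -1*18*122 + (19 + 14) = -18*122 + 33 = -2196 + 33 = -2163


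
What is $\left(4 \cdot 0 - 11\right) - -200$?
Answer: $189$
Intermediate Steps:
$\left(4 \cdot 0 - 11\right) - -200 = \left(0 - 11\right) + 200 = -11 + 200 = 189$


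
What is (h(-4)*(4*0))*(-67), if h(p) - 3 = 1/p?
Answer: 0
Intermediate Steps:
h(p) = 3 + 1/p
(h(-4)*(4*0))*(-67) = ((3 + 1/(-4))*(4*0))*(-67) = ((3 - 1/4)*0)*(-67) = ((11/4)*0)*(-67) = 0*(-67) = 0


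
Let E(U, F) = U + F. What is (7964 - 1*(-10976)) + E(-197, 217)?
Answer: 18960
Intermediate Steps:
E(U, F) = F + U
(7964 - 1*(-10976)) + E(-197, 217) = (7964 - 1*(-10976)) + (217 - 197) = (7964 + 10976) + 20 = 18940 + 20 = 18960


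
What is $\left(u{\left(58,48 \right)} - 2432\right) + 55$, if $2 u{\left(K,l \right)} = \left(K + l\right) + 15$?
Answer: $- \frac{4633}{2} \approx -2316.5$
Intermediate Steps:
$u{\left(K,l \right)} = \frac{15}{2} + \frac{K}{2} + \frac{l}{2}$ ($u{\left(K,l \right)} = \frac{\left(K + l\right) + 15}{2} = \frac{15 + K + l}{2} = \frac{15}{2} + \frac{K}{2} + \frac{l}{2}$)
$\left(u{\left(58,48 \right)} - 2432\right) + 55 = \left(\left(\frac{15}{2} + \frac{1}{2} \cdot 58 + \frac{1}{2} \cdot 48\right) - 2432\right) + 55 = \left(\left(\frac{15}{2} + 29 + 24\right) - 2432\right) + 55 = \left(\frac{121}{2} - 2432\right) + 55 = - \frac{4743}{2} + 55 = - \frac{4633}{2}$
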